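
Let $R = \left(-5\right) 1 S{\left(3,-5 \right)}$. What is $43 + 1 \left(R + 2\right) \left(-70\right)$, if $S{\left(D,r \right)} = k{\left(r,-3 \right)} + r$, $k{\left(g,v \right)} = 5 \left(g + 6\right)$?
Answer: $-97$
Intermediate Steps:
$k{\left(g,v \right)} = 30 + 5 g$ ($k{\left(g,v \right)} = 5 \left(6 + g\right) = 30 + 5 g$)
$S{\left(D,r \right)} = 30 + 6 r$ ($S{\left(D,r \right)} = \left(30 + 5 r\right) + r = 30 + 6 r$)
$R = 0$ ($R = \left(-5\right) 1 \left(30 + 6 \left(-5\right)\right) = - 5 \left(30 - 30\right) = \left(-5\right) 0 = 0$)
$43 + 1 \left(R + 2\right) \left(-70\right) = 43 + 1 \left(0 + 2\right) \left(-70\right) = 43 + 1 \cdot 2 \left(-70\right) = 43 + 2 \left(-70\right) = 43 - 140 = -97$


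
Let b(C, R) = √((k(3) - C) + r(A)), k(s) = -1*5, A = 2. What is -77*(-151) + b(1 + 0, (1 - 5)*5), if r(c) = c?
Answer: 11627 + 2*I ≈ 11627.0 + 2.0*I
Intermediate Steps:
k(s) = -5
b(C, R) = √(-3 - C) (b(C, R) = √((-5 - C) + 2) = √(-3 - C))
-77*(-151) + b(1 + 0, (1 - 5)*5) = -77*(-151) + √(-3 - (1 + 0)) = 11627 + √(-3 - 1*1) = 11627 + √(-3 - 1) = 11627 + √(-4) = 11627 + 2*I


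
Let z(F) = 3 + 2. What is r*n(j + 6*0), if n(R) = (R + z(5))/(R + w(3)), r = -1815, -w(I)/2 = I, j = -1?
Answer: 7260/7 ≈ 1037.1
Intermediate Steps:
w(I) = -2*I
z(F) = 5
n(R) = (5 + R)/(-6 + R) (n(R) = (R + 5)/(R - 2*3) = (5 + R)/(R - 6) = (5 + R)/(-6 + R))
r*n(j + 6*0) = -1815*(5 + (-1 + 6*0))/(-6 + (-1 + 6*0)) = -1815*(5 + (-1 + 0))/(-6 + (-1 + 0)) = -1815*(5 - 1)/(-6 - 1) = -1815*4/(-7) = -(-1815)*4/7 = -1815*(-4/7) = 7260/7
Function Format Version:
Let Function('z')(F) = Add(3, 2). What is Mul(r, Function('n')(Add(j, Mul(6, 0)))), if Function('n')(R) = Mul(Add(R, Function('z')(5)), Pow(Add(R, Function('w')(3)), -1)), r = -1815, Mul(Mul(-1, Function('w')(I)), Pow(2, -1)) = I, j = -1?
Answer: Rational(7260, 7) ≈ 1037.1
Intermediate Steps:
Function('w')(I) = Mul(-2, I)
Function('z')(F) = 5
Function('n')(R) = Mul(Pow(Add(-6, R), -1), Add(5, R)) (Function('n')(R) = Mul(Add(R, 5), Pow(Add(R, Mul(-2, 3)), -1)) = Mul(Add(5, R), Pow(Add(R, -6), -1)) = Mul(Add(5, R), Pow(Add(-6, R), -1)) = Mul(Pow(Add(-6, R), -1), Add(5, R)))
Mul(r, Function('n')(Add(j, Mul(6, 0)))) = Mul(-1815, Mul(Pow(Add(-6, Add(-1, Mul(6, 0))), -1), Add(5, Add(-1, Mul(6, 0))))) = Mul(-1815, Mul(Pow(Add(-6, Add(-1, 0)), -1), Add(5, Add(-1, 0)))) = Mul(-1815, Mul(Pow(Add(-6, -1), -1), Add(5, -1))) = Mul(-1815, Mul(Pow(-7, -1), 4)) = Mul(-1815, Mul(Rational(-1, 7), 4)) = Mul(-1815, Rational(-4, 7)) = Rational(7260, 7)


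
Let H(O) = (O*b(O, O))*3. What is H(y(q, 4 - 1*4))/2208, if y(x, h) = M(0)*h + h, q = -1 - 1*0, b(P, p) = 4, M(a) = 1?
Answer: 0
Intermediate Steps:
q = -1 (q = -1 + 0 = -1)
y(x, h) = 2*h (y(x, h) = 1*h + h = h + h = 2*h)
H(O) = 12*O (H(O) = (O*4)*3 = (4*O)*3 = 12*O)
H(y(q, 4 - 1*4))/2208 = (12*(2*(4 - 1*4)))/2208 = (12*(2*(4 - 4)))*(1/2208) = (12*(2*0))*(1/2208) = (12*0)*(1/2208) = 0*(1/2208) = 0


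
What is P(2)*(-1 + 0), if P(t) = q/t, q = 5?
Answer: -5/2 ≈ -2.5000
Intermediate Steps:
P(t) = 5/t
P(2)*(-1 + 0) = (5/2)*(-1 + 0) = (5*(1/2))*(-1) = (5/2)*(-1) = -5/2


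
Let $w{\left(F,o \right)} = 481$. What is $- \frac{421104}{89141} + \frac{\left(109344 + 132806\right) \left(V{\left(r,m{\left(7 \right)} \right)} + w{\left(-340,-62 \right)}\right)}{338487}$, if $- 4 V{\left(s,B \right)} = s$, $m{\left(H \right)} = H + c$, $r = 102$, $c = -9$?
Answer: $\frac{9689653900177}{30173069667} \approx 321.14$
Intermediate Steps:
$m{\left(H \right)} = -9 + H$ ($m{\left(H \right)} = H - 9 = -9 + H$)
$V{\left(s,B \right)} = - \frac{s}{4}$
$- \frac{421104}{89141} + \frac{\left(109344 + 132806\right) \left(V{\left(r,m{\left(7 \right)} \right)} + w{\left(-340,-62 \right)}\right)}{338487} = - \frac{421104}{89141} + \frac{\left(109344 + 132806\right) \left(\left(- \frac{1}{4}\right) 102 + 481\right)}{338487} = \left(-421104\right) \frac{1}{89141} + 242150 \left(- \frac{51}{2} + 481\right) \frac{1}{338487} = - \frac{421104}{89141} + 242150 \cdot \frac{911}{2} \cdot \frac{1}{338487} = - \frac{421104}{89141} + 110299325 \cdot \frac{1}{338487} = - \frac{421104}{89141} + \frac{110299325}{338487} = \frac{9689653900177}{30173069667}$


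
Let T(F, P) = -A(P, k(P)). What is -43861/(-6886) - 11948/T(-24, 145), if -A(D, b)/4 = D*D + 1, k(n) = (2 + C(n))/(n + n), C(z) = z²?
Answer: 225413226/36196259 ≈ 6.2275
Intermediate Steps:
k(n) = (2 + n²)/(2*n) (k(n) = (2 + n²)/(n + n) = (2 + n²)/((2*n)) = (2 + n²)*(1/(2*n)) = (2 + n²)/(2*n))
A(D, b) = -4 - 4*D² (A(D, b) = -4*(D*D + 1) = -4*(D² + 1) = -4*(1 + D²) = -4 - 4*D²)
T(F, P) = 4 + 4*P² (T(F, P) = -(-4 - 4*P²) = 4 + 4*P²)
-43861/(-6886) - 11948/T(-24, 145) = -43861/(-6886) - 11948/(4 + 4*145²) = -43861*(-1/6886) - 11948/(4 + 4*21025) = 43861/6886 - 11948/(4 + 84100) = 43861/6886 - 11948/84104 = 43861/6886 - 11948*1/84104 = 43861/6886 - 2987/21026 = 225413226/36196259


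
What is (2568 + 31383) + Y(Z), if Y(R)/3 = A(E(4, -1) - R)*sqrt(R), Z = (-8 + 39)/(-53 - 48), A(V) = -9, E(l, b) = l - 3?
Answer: 33951 - 27*I*sqrt(3131)/101 ≈ 33951.0 - 14.958*I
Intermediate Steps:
E(l, b) = -3 + l
Z = -31/101 (Z = 31/(-101) = 31*(-1/101) = -31/101 ≈ -0.30693)
Y(R) = -27*sqrt(R) (Y(R) = 3*(-9*sqrt(R)) = -27*sqrt(R))
(2568 + 31383) + Y(Z) = (2568 + 31383) - 27*I*sqrt(3131)/101 = 33951 - 27*I*sqrt(3131)/101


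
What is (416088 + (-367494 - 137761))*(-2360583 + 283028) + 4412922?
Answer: 185253759607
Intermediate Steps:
(416088 + (-367494 - 137761))*(-2360583 + 283028) + 4412922 = (416088 - 505255)*(-2077555) + 4412922 = -89167*(-2077555) + 4412922 = 185249346685 + 4412922 = 185253759607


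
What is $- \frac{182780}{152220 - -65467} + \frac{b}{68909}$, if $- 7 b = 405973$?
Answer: $- \frac{176541353591}{105004154381} \approx -1.6813$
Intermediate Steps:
$b = - \frac{405973}{7}$ ($b = \left(- \frac{1}{7}\right) 405973 = - \frac{405973}{7} \approx -57996.0$)
$- \frac{182780}{152220 - -65467} + \frac{b}{68909} = - \frac{182780}{152220 - -65467} - \frac{405973}{7 \cdot 68909} = - \frac{182780}{152220 + 65467} - \frac{405973}{482363} = - \frac{182780}{217687} - \frac{405973}{482363} = - \frac{176541353591}{105004154381}$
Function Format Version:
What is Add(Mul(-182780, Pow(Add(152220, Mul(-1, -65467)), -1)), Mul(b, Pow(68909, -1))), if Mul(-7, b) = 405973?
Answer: Rational(-176541353591, 105004154381) ≈ -1.6813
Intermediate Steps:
b = Rational(-405973, 7) (b = Mul(Rational(-1, 7), 405973) = Rational(-405973, 7) ≈ -57996.)
Add(Mul(-182780, Pow(Add(152220, Mul(-1, -65467)), -1)), Mul(b, Pow(68909, -1))) = Add(Mul(-182780, Pow(Add(152220, Mul(-1, -65467)), -1)), Mul(Rational(-405973, 7), Pow(68909, -1))) = Add(Mul(-182780, Pow(Add(152220, 65467), -1)), Mul(Rational(-405973, 7), Rational(1, 68909))) = Add(Mul(-182780, Pow(217687, -1)), Rational(-405973, 482363)) = Add(Mul(-182780, Rational(1, 217687)), Rational(-405973, 482363)) = Add(Rational(-182780, 217687), Rational(-405973, 482363)) = Rational(-176541353591, 105004154381)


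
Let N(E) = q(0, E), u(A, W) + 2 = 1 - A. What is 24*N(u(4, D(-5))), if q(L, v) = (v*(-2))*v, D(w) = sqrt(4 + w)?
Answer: -1200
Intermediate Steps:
q(L, v) = -2*v**2 (q(L, v) = (-2*v)*v = -2*v**2)
u(A, W) = -1 - A (u(A, W) = -2 + (1 - A) = -1 - A)
N(E) = -2*E**2
24*N(u(4, D(-5))) = 24*(-2*(-1 - 1*4)**2) = 24*(-2*(-1 - 4)**2) = 24*(-2*(-5)**2) = 24*(-2*25) = 24*(-50) = -1200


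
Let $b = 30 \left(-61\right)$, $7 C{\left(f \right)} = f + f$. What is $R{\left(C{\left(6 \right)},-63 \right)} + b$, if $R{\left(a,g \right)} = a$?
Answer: $- \frac{12798}{7} \approx -1828.3$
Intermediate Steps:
$C{\left(f \right)} = \frac{2 f}{7}$ ($C{\left(f \right)} = \frac{f + f}{7} = \frac{2 f}{7}$)
$b = -1830$
$R{\left(C{\left(6 \right)},-63 \right)} + b = \frac{2}{7} \cdot 6 - 1830 = \frac{12}{7} - 1830 = - \frac{12798}{7}$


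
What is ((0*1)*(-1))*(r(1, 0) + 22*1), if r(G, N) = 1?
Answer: 0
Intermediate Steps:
((0*1)*(-1))*(r(1, 0) + 22*1) = ((0*1)*(-1))*(1 + 22*1) = (0*(-1))*(1 + 22) = 0*23 = 0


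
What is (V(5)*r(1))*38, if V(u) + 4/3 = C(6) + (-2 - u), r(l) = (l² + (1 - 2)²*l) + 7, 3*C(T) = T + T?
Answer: -1482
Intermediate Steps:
C(T) = 2*T/3 (C(T) = (T + T)/3 = (2*T)/3 = 2*T/3)
r(l) = 7 + l + l² (r(l) = (l² + (-1)²*l) + 7 = (l² + 1*l) + 7 = (l² + l) + 7 = (l + l²) + 7 = 7 + l + l²)
V(u) = ⅔ - u (V(u) = -4/3 + ((⅔)*6 + (-2 - u)) = -4/3 + (4 + (-2 - u)) = -4/3 + (2 - u) = ⅔ - u)
(V(5)*r(1))*38 = ((⅔ - 1*5)*(7 + 1 + 1²))*38 = ((⅔ - 5)*(7 + 1 + 1))*38 = -13/3*9*38 = -39*38 = -1482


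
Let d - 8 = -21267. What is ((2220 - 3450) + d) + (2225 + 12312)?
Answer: -7952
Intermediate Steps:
d = -21259 (d = 8 - 21267 = -21259)
((2220 - 3450) + d) + (2225 + 12312) = ((2220 - 3450) - 21259) + (2225 + 12312) = (-1230 - 21259) + 14537 = -22489 + 14537 = -7952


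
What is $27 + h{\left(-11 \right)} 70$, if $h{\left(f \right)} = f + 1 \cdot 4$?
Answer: $-463$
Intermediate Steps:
$h{\left(f \right)} = 4 + f$ ($h{\left(f \right)} = f + 4 = 4 + f$)
$27 + h{\left(-11 \right)} 70 = 27 + \left(4 - 11\right) 70 = 27 - 490 = -463$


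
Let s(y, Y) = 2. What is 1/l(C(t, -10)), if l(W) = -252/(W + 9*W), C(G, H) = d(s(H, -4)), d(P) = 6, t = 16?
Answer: -5/21 ≈ -0.23810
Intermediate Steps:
C(G, H) = 6
l(W) = -126/(5*W) (l(W) = -252*1/(10*W) = -126/(5*W))
1/l(C(t, -10)) = 1/(-126/5/6) = 1/(-126/5*⅙) = 1/(-21/5) = -5/21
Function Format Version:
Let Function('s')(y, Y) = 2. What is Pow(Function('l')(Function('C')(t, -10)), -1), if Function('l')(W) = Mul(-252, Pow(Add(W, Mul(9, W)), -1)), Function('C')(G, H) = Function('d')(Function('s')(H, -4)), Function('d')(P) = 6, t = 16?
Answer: Rational(-5, 21) ≈ -0.23810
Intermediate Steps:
Function('C')(G, H) = 6
Function('l')(W) = Mul(Rational(-126, 5), Pow(W, -1)) (Function('l')(W) = Mul(-252, Pow(Mul(10, W), -1)) = Mul(-252, Mul(Rational(1, 10), Pow(W, -1))) = Mul(Rational(-126, 5), Pow(W, -1)))
Pow(Function('l')(Function('C')(t, -10)), -1) = Pow(Mul(Rational(-126, 5), Pow(6, -1)), -1) = Pow(Mul(Rational(-126, 5), Rational(1, 6)), -1) = Pow(Rational(-21, 5), -1) = Rational(-5, 21)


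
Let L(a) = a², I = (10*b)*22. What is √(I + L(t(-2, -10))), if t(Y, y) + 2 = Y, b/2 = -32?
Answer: 4*I*√879 ≈ 118.59*I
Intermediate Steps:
b = -64 (b = 2*(-32) = -64)
t(Y, y) = -2 + Y
I = -14080 (I = (10*(-64))*22 = -640*22 = -14080)
√(I + L(t(-2, -10))) = √(-14080 + (-2 - 2)²) = √(-14080 + (-4)²) = √(-14080 + 16) = √(-14064) = 4*I*√879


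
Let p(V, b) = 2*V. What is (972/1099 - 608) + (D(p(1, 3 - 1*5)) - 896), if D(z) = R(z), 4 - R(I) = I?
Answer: -1649726/1099 ≈ -1501.1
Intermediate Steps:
R(I) = 4 - I
D(z) = 4 - z
(972/1099 - 608) + (D(p(1, 3 - 1*5)) - 896) = (972/1099 - 608) + ((4 - 2) - 896) = -667220/1099 + (2 - 896) = -667220/1099 - 894 = -1649726/1099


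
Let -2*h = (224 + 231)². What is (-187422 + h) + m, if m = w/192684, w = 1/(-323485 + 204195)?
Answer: -6687209303289421/22985274360 ≈ -2.9093e+5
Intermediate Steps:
w = -1/119290 (w = 1/(-119290) = -1/119290 ≈ -8.3829e-6)
h = -207025/2 (h = -(224 + 231)²/2 = -½*455² = -½*207025 = -207025/2 ≈ -1.0351e+5)
m = -1/22985274360 (m = -1/119290/192684 = -1/119290*1/192684 = -1/22985274360 ≈ -4.3506e-11)
(-187422 + h) + m = (-187422 - 207025/2) - 1/22985274360 = -581869/2 - 1/22985274360 = -6687209303289421/22985274360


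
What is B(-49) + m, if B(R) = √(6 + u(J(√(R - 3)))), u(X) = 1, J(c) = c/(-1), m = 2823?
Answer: 2823 + √7 ≈ 2825.6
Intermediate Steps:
J(c) = -c (J(c) = c*(-1) = -c)
B(R) = √7 (B(R) = √(6 + 1) = √7)
B(-49) + m = √7 + 2823 = 2823 + √7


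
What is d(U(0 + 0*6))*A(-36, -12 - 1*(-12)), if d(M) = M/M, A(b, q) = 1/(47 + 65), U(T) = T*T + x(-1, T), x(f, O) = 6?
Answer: 1/112 ≈ 0.0089286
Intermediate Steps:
U(T) = 6 + T² (U(T) = T*T + 6 = T² + 6 = 6 + T²)
A(b, q) = 1/112
d(M) = 1
d(U(0 + 0*6))*A(-36, -12 - 1*(-12)) = 1*(1/112) = 1/112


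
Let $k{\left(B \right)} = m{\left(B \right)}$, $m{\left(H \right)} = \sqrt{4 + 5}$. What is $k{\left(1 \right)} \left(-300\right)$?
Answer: $-900$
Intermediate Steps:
$m{\left(H \right)} = 3$ ($m{\left(H \right)} = \sqrt{9} = 3$)
$k{\left(B \right)} = 3$
$k{\left(1 \right)} \left(-300\right) = 3 \left(-300\right) = -900$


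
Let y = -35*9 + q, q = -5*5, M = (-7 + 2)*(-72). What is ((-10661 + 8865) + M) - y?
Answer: -1096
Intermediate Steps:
M = 360 (M = -5*(-72) = 360)
q = -25
y = -340 (y = -35*9 - 25 = -315 - 25 = -340)
((-10661 + 8865) + M) - y = ((-10661 + 8865) + 360) - 1*(-340) = (-1796 + 360) + 340 = -1436 + 340 = -1096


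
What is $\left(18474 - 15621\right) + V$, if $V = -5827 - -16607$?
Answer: $13633$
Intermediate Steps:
$V = 10780$ ($V = -5827 + 16607 = 10780$)
$\left(18474 - 15621\right) + V = \left(18474 - 15621\right) + 10780 = 2853 + 10780 = 13633$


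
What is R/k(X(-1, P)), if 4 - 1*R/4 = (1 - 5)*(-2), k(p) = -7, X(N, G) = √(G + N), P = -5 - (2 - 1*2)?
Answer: 16/7 ≈ 2.2857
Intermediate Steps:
P = -5 (P = -5 - (2 - 2) = -5 - 1*0 = -5 + 0 = -5)
R = -16 (R = 16 - 4*(1 - 5)*(-2) = 16 - (-16)*(-2) = 16 - 4*8 = 16 - 32 = -16)
R/k(X(-1, P)) = -16/(-7) = -16*(-⅐) = 16/7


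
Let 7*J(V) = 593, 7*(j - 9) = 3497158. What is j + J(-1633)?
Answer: 3497814/7 ≈ 4.9969e+5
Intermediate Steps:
j = 499603 (j = 9 + (1/7)*3497158 = 9 + 499594 = 499603)
J(V) = 593/7 (J(V) = (1/7)*593 = 593/7)
j + J(-1633) = 499603 + 593/7 = 3497814/7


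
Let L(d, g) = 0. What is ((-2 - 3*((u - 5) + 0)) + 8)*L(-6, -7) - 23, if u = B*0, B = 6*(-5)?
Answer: -23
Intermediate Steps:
B = -30
u = 0 (u = -30*0 = 0)
((-2 - 3*((u - 5) + 0)) + 8)*L(-6, -7) - 23 = ((-2 - 3*((0 - 5) + 0)) + 8)*0 - 23 = ((-2 - 3*(-5 + 0)) + 8)*0 - 23 = ((-2 - 3*(-5)) + 8)*0 - 23 = ((-2 + 15) + 8)*0 - 23 = (13 + 8)*0 - 23 = 21*0 - 23 = 0 - 23 = -23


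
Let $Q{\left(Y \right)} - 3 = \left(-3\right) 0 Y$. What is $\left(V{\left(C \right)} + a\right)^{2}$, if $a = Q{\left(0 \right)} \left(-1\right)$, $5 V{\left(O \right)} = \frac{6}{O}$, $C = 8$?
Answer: $\frac{3249}{400} \approx 8.1225$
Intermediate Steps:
$V{\left(O \right)} = \frac{6}{5 O}$ ($V{\left(O \right)} = \frac{6 \frac{1}{O}}{5} = \frac{6}{5 O}$)
$Q{\left(Y \right)} = 3$ ($Q{\left(Y \right)} = 3 + \left(-3\right) 0 Y = 3 + 0 Y = 3 + 0 = 3$)
$a = -3$ ($a = 3 \left(-1\right) = -3$)
$\left(V{\left(C \right)} + a\right)^{2} = \left(\frac{6}{5 \cdot 8} - 3\right)^{2} = \left(\frac{6}{5} \cdot \frac{1}{8} - 3\right)^{2} = \left(\frac{3}{20} - 3\right)^{2} = \left(- \frac{57}{20}\right)^{2} = \frac{3249}{400}$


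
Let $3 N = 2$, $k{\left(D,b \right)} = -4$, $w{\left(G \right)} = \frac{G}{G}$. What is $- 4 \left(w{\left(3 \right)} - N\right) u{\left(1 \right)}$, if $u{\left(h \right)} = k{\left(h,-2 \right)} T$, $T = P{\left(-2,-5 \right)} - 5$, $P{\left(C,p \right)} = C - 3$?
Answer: $- \frac{160}{3} \approx -53.333$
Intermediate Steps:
$w{\left(G \right)} = 1$
$N = \frac{2}{3}$ ($N = \frac{1}{3} \cdot 2 = \frac{2}{3} \approx 0.66667$)
$P{\left(C,p \right)} = -3 + C$
$T = -10$ ($T = \left(-3 - 2\right) - 5 = -5 - 5 = -10$)
$u{\left(h \right)} = 40$ ($u{\left(h \right)} = \left(-4\right) \left(-10\right) = 40$)
$- 4 \left(w{\left(3 \right)} - N\right) u{\left(1 \right)} = - 4 \left(1 - \frac{2}{3}\right) 40 = \left(-4\right) \frac{1}{3} \cdot 40 = \left(- \frac{4}{3}\right) 40 = - \frac{160}{3}$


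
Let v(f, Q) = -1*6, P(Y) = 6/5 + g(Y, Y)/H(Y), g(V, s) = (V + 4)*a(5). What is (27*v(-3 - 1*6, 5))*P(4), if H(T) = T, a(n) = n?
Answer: -9072/5 ≈ -1814.4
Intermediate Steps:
g(V, s) = 20 + 5*V (g(V, s) = (V + 4)*5 = (4 + V)*5 = 20 + 5*V)
P(Y) = 6/5 + (20 + 5*Y)/Y
v(f, Q) = -6
(27*v(-3 - 1*6, 5))*P(4) = (27*(-6))*(31/5 + 20/4) = -162*(31/5 + 20*(¼)) = -162*(31/5 + 5) = -162*56/5 = -9072/5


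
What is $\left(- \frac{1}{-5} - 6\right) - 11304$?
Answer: $- \frac{56549}{5} \approx -11310.0$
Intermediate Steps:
$\left(- \frac{1}{-5} - 6\right) - 11304 = \left(- \frac{1 \left(-1\right)}{5} - 6\right) - 11304 = \left(\left(-1\right) \left(- \frac{1}{5}\right) - 6\right) - 11304 = \left(\frac{1}{5} - 6\right) - 11304 = - \frac{29}{5} - 11304 = - \frac{56549}{5}$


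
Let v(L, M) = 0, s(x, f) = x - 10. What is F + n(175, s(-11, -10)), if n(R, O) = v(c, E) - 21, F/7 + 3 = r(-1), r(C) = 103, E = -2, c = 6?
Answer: 679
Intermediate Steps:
s(x, f) = -10 + x
F = 700 (F = -21 + 7*103 = -21 + 721 = 700)
n(R, O) = -21 (n(R, O) = 0 - 21 = -21)
F + n(175, s(-11, -10)) = 700 - 21 = 679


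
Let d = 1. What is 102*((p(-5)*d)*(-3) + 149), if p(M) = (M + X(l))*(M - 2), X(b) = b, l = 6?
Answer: 17340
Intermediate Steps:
p(M) = (-2 + M)*(6 + M) (p(M) = (M + 6)*(M - 2) = (6 + M)*(-2 + M) = (-2 + M)*(6 + M))
102*((p(-5)*d)*(-3) + 149) = 102*(((-12 + (-5)² + 4*(-5))*1)*(-3) + 149) = 102*(((-12 + 25 - 20)*1)*(-3) + 149) = 102*(-7*1*(-3) + 149) = 102*(-7*(-3) + 149) = 102*(21 + 149) = 102*170 = 17340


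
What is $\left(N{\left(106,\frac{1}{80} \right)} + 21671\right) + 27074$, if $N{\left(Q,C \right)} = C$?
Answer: $\frac{3899601}{80} \approx 48745.0$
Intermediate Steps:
$\left(N{\left(106,\frac{1}{80} \right)} + 21671\right) + 27074 = \left(\frac{1}{80} + 21671\right) + 27074 = \frac{1733681}{80} + 27074 = \frac{3899601}{80}$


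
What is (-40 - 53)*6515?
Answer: -605895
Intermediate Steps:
(-40 - 53)*6515 = -93*6515 = -605895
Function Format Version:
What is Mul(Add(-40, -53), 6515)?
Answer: -605895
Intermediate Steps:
Mul(Add(-40, -53), 6515) = Mul(-93, 6515) = -605895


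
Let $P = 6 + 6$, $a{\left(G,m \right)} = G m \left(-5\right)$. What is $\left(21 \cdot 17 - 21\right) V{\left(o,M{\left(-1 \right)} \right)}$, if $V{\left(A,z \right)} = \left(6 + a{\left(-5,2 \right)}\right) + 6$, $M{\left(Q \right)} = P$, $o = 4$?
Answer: $20832$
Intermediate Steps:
$a{\left(G,m \right)} = - 5 G m$
$P = 12$
$M{\left(Q \right)} = 12$
$V{\left(A,z \right)} = 62$ ($V{\left(A,z \right)} = \left(6 - \left(-25\right) 2\right) + 6 = \left(6 + 50\right) + 6 = 56 + 6 = 62$)
$\left(21 \cdot 17 - 21\right) V{\left(o,M{\left(-1 \right)} \right)} = \left(21 \cdot 17 - 21\right) 62 = \left(357 - 21\right) 62 = 336 \cdot 62 = 20832$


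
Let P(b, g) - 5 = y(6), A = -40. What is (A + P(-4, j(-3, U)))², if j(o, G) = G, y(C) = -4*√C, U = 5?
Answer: 1321 + 280*√6 ≈ 2006.9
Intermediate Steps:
P(b, g) = 5 - 4*√6
(A + P(-4, j(-3, U)))² = (-40 + (5 - 4*√6))² = (-35 - 4*√6)²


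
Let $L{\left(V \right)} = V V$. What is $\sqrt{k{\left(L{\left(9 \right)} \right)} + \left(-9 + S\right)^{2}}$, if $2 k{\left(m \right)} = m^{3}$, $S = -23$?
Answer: $\frac{11 \sqrt{8818}}{2} \approx 516.47$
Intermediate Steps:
$L{\left(V \right)} = V^{2}$
$k{\left(m \right)} = \frac{m^{3}}{2}$
$\sqrt{k{\left(L{\left(9 \right)} \right)} + \left(-9 + S\right)^{2}} = \sqrt{\frac{\left(9^{2}\right)^{3}}{2} + \left(-9 - 23\right)^{2}} = \sqrt{\frac{81^{3}}{2} + \left(-32\right)^{2}} = \sqrt{\frac{1}{2} \cdot 531441 + 1024} = \sqrt{\frac{531441}{2} + 1024} = \sqrt{\frac{533489}{2}} = \frac{11 \sqrt{8818}}{2}$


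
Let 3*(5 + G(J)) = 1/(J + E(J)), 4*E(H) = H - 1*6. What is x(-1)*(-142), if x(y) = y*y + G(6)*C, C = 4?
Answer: 23998/9 ≈ 2666.4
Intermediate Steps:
E(H) = -3/2 + H/4 (E(H) = (H - 1*6)/4 = (H - 6)/4 = (-6 + H)/4 = -3/2 + H/4)
G(J) = -5 + 1/(3*(-3/2 + 5*J/4)) (G(J) = -5 + 1/(3*(J + (-3/2 + J/4))) = -5 + 1/(3*(-3/2 + 5*J/4)))
x(y) = -178/9 + y² (x(y) = y*y + ((94 - 75*6)/(3*(-6 + 5*6)))*4 = y² + ((94 - 450)/(3*(-6 + 30)))*4 = y² + ((⅓)*(-356)/24)*4 = y² + ((⅓)*(1/24)*(-356))*4 = y² - 89/18*4 = y² - 178/9 = -178/9 + y²)
x(-1)*(-142) = (-178/9 + (-1)²)*(-142) = (-178/9 + 1)*(-142) = -169/9*(-142) = 23998/9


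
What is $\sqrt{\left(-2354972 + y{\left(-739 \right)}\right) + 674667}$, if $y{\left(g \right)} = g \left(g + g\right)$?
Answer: $i \sqrt{588063} \approx 766.85 i$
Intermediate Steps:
$y{\left(g \right)} = 2 g^{2}$ ($y{\left(g \right)} = g 2 g = 2 g^{2}$)
$\sqrt{\left(-2354972 + y{\left(-739 \right)}\right) + 674667} = \sqrt{\left(-2354972 + 2 \left(-739\right)^{2}\right) + 674667} = \sqrt{\left(-2354972 + 2 \cdot 546121\right) + 674667} = \sqrt{\left(-2354972 + 1092242\right) + 674667} = \sqrt{-1262730 + 674667} = \sqrt{-588063} = i \sqrt{588063}$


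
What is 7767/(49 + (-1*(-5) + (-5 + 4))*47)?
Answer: 2589/79 ≈ 32.772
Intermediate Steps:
7767/(49 + (-1*(-5) + (-5 + 4))*47) = 7767/(49 + (5 - 1)*47) = 7767/(49 + 4*47) = 7767/(49 + 188) = 7767/237 = 7767*(1/237) = 2589/79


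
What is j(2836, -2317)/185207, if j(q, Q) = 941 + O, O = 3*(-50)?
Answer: 7/1639 ≈ 0.0042709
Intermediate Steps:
O = -150
j(q, Q) = 791 (j(q, Q) = 941 - 150 = 791)
j(2836, -2317)/185207 = 791/185207 = 791*(1/185207) = 7/1639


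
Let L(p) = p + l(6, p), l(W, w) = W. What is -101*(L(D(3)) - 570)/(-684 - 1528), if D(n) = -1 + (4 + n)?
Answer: -28179/1106 ≈ -25.478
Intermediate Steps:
D(n) = 3 + n
L(p) = 6 + p (L(p) = p + 6 = 6 + p)
-101*(L(D(3)) - 570)/(-684 - 1528) = -101*((6 + (3 + 3)) - 570)/(-684 - 1528) = -101*((6 + 6) - 570)/(-2212) = -101*(12 - 570)*(-1)/2212 = -(-56358)*(-1)/2212 = -101*279/1106 = -28179/1106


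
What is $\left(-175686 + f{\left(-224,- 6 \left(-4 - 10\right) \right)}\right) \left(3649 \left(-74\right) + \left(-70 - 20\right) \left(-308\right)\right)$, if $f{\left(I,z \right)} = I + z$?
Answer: $42603694756$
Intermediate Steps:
$\left(-175686 + f{\left(-224,- 6 \left(-4 - 10\right) \right)}\right) \left(3649 \left(-74\right) + \left(-70 - 20\right) \left(-308\right)\right) = \left(-175686 - \left(224 + 6 \left(-4 - 10\right)\right)\right) \left(3649 \left(-74\right) + \left(-70 - 20\right) \left(-308\right)\right) = \left(-175686 - 140\right) \left(-270026 - -27720\right) = \left(-175686 + \left(-224 + 84\right)\right) \left(-270026 + 27720\right) = \left(-175686 - 140\right) \left(-242306\right) = \left(-175826\right) \left(-242306\right) = 42603694756$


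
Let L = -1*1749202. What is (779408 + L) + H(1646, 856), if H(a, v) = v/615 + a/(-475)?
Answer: -56660335588/58425 ≈ -9.6980e+5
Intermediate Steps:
L = -1749202
H(a, v) = -a/475 + v/615 (H(a, v) = v*(1/615) + a*(-1/475) = v/615 - a/475 = -a/475 + v/615)
(779408 + L) + H(1646, 856) = (779408 - 1749202) + (-1/475*1646 + (1/615)*856) = -969794 + (-1646/475 + 856/615) = -969794 - 121138/58425 = -56660335588/58425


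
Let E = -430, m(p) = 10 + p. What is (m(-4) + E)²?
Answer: 179776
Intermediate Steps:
(m(-4) + E)² = ((10 - 4) - 430)² = (6 - 430)² = (-424)² = 179776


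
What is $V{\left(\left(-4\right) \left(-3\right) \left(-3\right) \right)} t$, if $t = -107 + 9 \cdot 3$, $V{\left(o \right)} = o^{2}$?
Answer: $-103680$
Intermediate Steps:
$t = -80$ ($t = -107 + 27 = -80$)
$V{\left(\left(-4\right) \left(-3\right) \left(-3\right) \right)} t = \left(\left(-4\right) \left(-3\right) \left(-3\right)\right)^{2} \left(-80\right) = \left(12 \left(-3\right)\right)^{2} \left(-80\right) = \left(-36\right)^{2} \left(-80\right) = 1296 \left(-80\right) = -103680$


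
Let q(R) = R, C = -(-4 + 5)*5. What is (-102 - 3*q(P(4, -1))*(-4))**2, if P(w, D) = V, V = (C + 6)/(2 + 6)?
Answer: 40401/4 ≈ 10100.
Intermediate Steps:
C = -5 ≈ -5.0000
V = 1/8 (V = (-5 + 6)/(2 + 6) = 1/8 ≈ 0.12500)
P(w, D) = 1/8
(-102 - 3*q(P(4, -1))*(-4))**2 = (-102 - 3*1/8*(-4))**2 = (-102 - 3/8*(-4))**2 = (-102 + 3/2)**2 = (-201/2)**2 = 40401/4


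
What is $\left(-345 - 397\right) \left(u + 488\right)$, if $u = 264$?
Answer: $-557984$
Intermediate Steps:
$\left(-345 - 397\right) \left(u + 488\right) = \left(-345 - 397\right) \left(264 + 488\right) = \left(-742\right) 752 = -557984$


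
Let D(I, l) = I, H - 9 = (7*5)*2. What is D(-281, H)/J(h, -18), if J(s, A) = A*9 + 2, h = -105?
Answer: 281/160 ≈ 1.7563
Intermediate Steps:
H = 79 (H = 9 + (7*5)*2 = 9 + 35*2 = 9 + 70 = 79)
J(s, A) = 2 + 9*A (J(s, A) = 9*A + 2 = 2 + 9*A)
D(-281, H)/J(h, -18) = -281/(2 + 9*(-18)) = -281/(2 - 162) = -281/(-160) = -281*(-1/160) = 281/160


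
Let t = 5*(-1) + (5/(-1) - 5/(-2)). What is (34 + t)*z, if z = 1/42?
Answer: 53/84 ≈ 0.63095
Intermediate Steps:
z = 1/42 ≈ 0.023810
t = -15/2 (t = -5 + (5*(-1) - 5*(-½)) = -5 + (-5 + 5/2) = -5 - 5/2 = -15/2 ≈ -7.5000)
(34 + t)*z = (34 - 15/2)*(1/42) = (53/2)*(1/42) = 53/84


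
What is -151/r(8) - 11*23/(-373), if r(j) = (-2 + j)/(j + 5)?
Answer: -730681/2238 ≈ -326.49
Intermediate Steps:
r(j) = (-2 + j)/(5 + j)
-151/r(8) - 11*23/(-373) = -151*(5 + 8)/(-2 + 8) - 11*23/(-373) = -151/(6/13) - 253*(-1/373) = -151/((1/13)*6) + 253/373 = -151/6/13 + 253/373 = -151*13/6 + 253/373 = -1963/6 + 253/373 = -730681/2238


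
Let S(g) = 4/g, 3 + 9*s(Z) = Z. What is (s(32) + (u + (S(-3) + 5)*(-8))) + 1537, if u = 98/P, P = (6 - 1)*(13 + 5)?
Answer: 68039/45 ≈ 1512.0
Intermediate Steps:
s(Z) = -⅓ + Z/9
P = 90 (P = 5*18 = 90)
u = 49/45 (u = 98/90 = 98*(1/90) = 49/45 ≈ 1.0889)
(s(32) + (u + (S(-3) + 5)*(-8))) + 1537 = ((-⅓ + (⅑)*32) + (49/45 + (4/(-3) + 5)*(-8))) + 1537 = ((-⅓ + 32/9) + (49/45 + (4*(-⅓) + 5)*(-8))) + 1537 = (29/9 + (49/45 + (-4/3 + 5)*(-8))) + 1537 = (29/9 + (49/45 + (11/3)*(-8))) + 1537 = (29/9 + (49/45 - 88/3)) + 1537 = (29/9 - 1271/45) + 1537 = -1126/45 + 1537 = 68039/45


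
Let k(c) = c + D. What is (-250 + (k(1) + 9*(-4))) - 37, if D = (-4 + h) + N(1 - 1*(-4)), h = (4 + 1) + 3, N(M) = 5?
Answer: -313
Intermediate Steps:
h = 8 (h = 5 + 3 = 8)
D = 9 (D = (-4 + 8) + 5 = 4 + 5 = 9)
k(c) = 9 + c (k(c) = c + 9 = 9 + c)
(-250 + (k(1) + 9*(-4))) - 37 = (-250 + ((9 + 1) + 9*(-4))) - 37 = (-250 + (10 - 36)) - 37 = (-250 - 26) - 37 = -276 - 37 = -313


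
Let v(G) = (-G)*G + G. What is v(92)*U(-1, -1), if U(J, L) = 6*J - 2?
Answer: 66976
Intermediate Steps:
v(G) = G - G**2 (v(G) = -G**2 + G = G - G**2)
U(J, L) = -2 + 6*J
v(92)*U(-1, -1) = (92*(1 - 1*92))*(-2 + 6*(-1)) = (92*(1 - 92))*(-2 - 6) = (92*(-91))*(-8) = -8372*(-8) = 66976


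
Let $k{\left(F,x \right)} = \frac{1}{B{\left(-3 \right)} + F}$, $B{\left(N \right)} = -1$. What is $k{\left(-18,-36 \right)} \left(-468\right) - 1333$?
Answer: $- \frac{24859}{19} \approx -1308.4$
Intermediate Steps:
$k{\left(F,x \right)} = \frac{1}{-1 + F}$
$k{\left(-18,-36 \right)} \left(-468\right) - 1333 = \frac{1}{-1 - 18} \left(-468\right) - 1333 = \frac{1}{-19} \left(-468\right) - 1333 = \left(- \frac{1}{19}\right) \left(-468\right) - 1333 = \frac{468}{19} - 1333 = - \frac{24859}{19}$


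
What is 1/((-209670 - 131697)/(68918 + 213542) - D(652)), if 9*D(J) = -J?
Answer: 2542140/181091617 ≈ 0.014038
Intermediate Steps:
D(J) = -J/9 (D(J) = (-J)/9 = -J/9)
1/((-209670 - 131697)/(68918 + 213542) - D(652)) = 1/((-209670 - 131697)/(68918 + 213542) - (-1)*652/9) = 1/(-341367/282460 - 1*(-652/9)) = 1/(-341367*1/282460 + 652/9) = 1/(-341367/282460 + 652/9) = 1/(181091617/2542140) = 2542140/181091617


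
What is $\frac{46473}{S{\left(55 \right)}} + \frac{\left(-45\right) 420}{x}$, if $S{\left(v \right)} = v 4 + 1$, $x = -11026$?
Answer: $\frac{258294099}{1218373} \approx 212.0$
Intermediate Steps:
$S{\left(v \right)} = 1 + 4 v$ ($S{\left(v \right)} = 4 v + 1 = 1 + 4 v$)
$\frac{46473}{S{\left(55 \right)}} + \frac{\left(-45\right) 420}{x} = \frac{46473}{1 + 4 \cdot 55} + \frac{\left(-45\right) 420}{-11026} = \frac{46473}{1 + 220} - - \frac{9450}{5513} = \frac{46473}{221} + \frac{9450}{5513} = \frac{258294099}{1218373}$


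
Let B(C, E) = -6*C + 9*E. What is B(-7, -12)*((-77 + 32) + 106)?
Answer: -4026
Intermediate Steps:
B(-7, -12)*((-77 + 32) + 106) = (-6*(-7) + 9*(-12))*((-77 + 32) + 106) = (42 - 108)*(-45 + 106) = -66*61 = -4026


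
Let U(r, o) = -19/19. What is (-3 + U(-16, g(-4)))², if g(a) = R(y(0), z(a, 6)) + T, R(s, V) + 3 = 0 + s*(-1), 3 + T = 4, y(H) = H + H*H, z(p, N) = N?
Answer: 16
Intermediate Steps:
y(H) = H + H²
T = 1 (T = -3 + 4 = 1)
R(s, V) = -3 - s (R(s, V) = -3 + (0 + s*(-1)) = -3 + (0 - s) = -3 - s)
g(a) = -2 (g(a) = (-3 - 0*(1 + 0)) + 1 = (-3 - 0) + 1 = (-3 - 1*0) + 1 = (-3 + 0) + 1 = -3 + 1 = -2)
U(r, o) = -1 (U(r, o) = -19*1/19 = -1)
(-3 + U(-16, g(-4)))² = (-3 - 1)² = (-4)² = 16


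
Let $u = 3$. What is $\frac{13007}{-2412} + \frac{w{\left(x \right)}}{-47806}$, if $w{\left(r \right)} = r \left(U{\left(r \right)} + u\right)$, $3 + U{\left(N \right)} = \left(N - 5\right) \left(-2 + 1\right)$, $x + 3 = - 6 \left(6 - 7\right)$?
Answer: $- \frac{310913557}{57654036} \approx -5.3927$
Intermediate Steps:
$x = 3$ ($x = -3 - 6 \left(6 - 7\right) = -3 - -6 = -3 + 6 = 3$)
$U{\left(N \right)} = 2 - N$ ($U{\left(N \right)} = -3 + \left(N - 5\right) \left(-2 + 1\right) = -3 + \left(-5 + N\right) \left(-1\right) = -3 - \left(-5 + N\right) = 2 - N$)
$w{\left(r \right)} = r \left(5 - r\right)$ ($w{\left(r \right)} = r \left(\left(2 - r\right) + 3\right) = r \left(5 - r\right)$)
$\frac{13007}{-2412} + \frac{w{\left(x \right)}}{-47806} = \frac{13007}{-2412} + \frac{3 \left(5 - 3\right)}{-47806} = 13007 \left(- \frac{1}{2412}\right) + 3 \left(5 - 3\right) \left(- \frac{1}{47806}\right) = - \frac{13007}{2412} + 3 \cdot 2 \left(- \frac{1}{47806}\right) = - \frac{13007}{2412} + 6 \left(- \frac{1}{47806}\right) = - \frac{13007}{2412} - \frac{3}{23903} = - \frac{310913557}{57654036}$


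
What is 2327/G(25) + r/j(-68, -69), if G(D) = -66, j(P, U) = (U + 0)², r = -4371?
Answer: -1263037/34914 ≈ -36.176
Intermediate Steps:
j(P, U) = U²
2327/G(25) + r/j(-68, -69) = 2327/(-66) - 4371/((-69)²) = 2327*(-1/66) - 4371/4761 = -2327/66 - 4371*1/4761 = -2327/66 - 1457/1587 = -1263037/34914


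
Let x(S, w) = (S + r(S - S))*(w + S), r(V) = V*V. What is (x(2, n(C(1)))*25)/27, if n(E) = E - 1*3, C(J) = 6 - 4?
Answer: 50/27 ≈ 1.8519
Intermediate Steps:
C(J) = 2
r(V) = V**2
n(E) = -3 + E (n(E) = E - 3 = -3 + E)
x(S, w) = S*(S + w) (x(S, w) = (S + (S - S)**2)*(w + S) = (S + 0**2)*(S + w) = (S + 0)*(S + w) = S*(S + w))
(x(2, n(C(1)))*25)/27 = ((2*(2 + (-3 + 2)))*25)/27 = ((2*(2 - 1))*25)*(1/27) = ((2*1)*25)*(1/27) = (2*25)*(1/27) = 50*(1/27) = 50/27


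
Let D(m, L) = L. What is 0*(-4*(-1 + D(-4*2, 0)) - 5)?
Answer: 0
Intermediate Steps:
0*(-4*(-1 + D(-4*2, 0)) - 5) = 0*(-4*(-1 + 0) - 5) = 0*(-4*(-1) - 5) = 0*(4 - 5) = 0*(-1) = 0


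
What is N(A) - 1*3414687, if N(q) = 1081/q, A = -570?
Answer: -1946372671/570 ≈ -3.4147e+6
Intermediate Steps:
N(A) - 1*3414687 = 1081/(-570) - 1*3414687 = 1081*(-1/570) - 3414687 = -1081/570 - 3414687 = -1946372671/570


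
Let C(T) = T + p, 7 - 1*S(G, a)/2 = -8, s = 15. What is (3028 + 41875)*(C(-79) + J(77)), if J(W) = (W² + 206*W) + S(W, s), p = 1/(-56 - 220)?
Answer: 269453518273/276 ≈ 9.7628e+8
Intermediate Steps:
S(G, a) = 30 (S(G, a) = 14 - 2*(-8) = 14 + 16 = 30)
p = -1/276 (p = 1/(-276) = -1/276 ≈ -0.0036232)
J(W) = 30 + W² + 206*W (J(W) = (W² + 206*W) + 30 = 30 + W² + 206*W)
C(T) = -1/276 + T (C(T) = T - 1/276 = -1/276 + T)
(3028 + 41875)*(C(-79) + J(77)) = (3028 + 41875)*((-1/276 - 79) + (30 + 77² + 206*77)) = 44903*(-21805/276 + (30 + 5929 + 15862)) = 44903*(-21805/276 + 21821) = 44903*(6000791/276) = 269453518273/276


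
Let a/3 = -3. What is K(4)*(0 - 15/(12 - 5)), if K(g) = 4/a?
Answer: 20/21 ≈ 0.95238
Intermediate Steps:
a = -9 (a = 3*(-3) = -9)
K(g) = -4/9 (K(g) = 4/(-9) = 4*(-1/9) = -4/9)
K(4)*(0 - 15/(12 - 5)) = -4*(0 - 15/(12 - 5))/9 = -4*(0 - 15/7)/9 = -4/9*(-15/7) = 20/21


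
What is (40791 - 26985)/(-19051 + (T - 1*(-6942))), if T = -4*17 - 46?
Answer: -13806/12223 ≈ -1.1295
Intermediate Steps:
T = -114 (T = -68 - 46 = -114)
(40791 - 26985)/(-19051 + (T - 1*(-6942))) = (40791 - 26985)/(-19051 + (-114 - 1*(-6942))) = 13806/(-19051 + (-114 + 6942)) = 13806/(-19051 + 6828) = 13806/(-12223) = 13806*(-1/12223) = -13806/12223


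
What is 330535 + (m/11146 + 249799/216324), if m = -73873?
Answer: 398477688942221/1205573652 ≈ 3.3053e+5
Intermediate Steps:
330535 + (m/11146 + 249799/216324) = 330535 + (-73873/11146 + 249799/216324) = 330535 - 6598121599/1205573652 = 398477688942221/1205573652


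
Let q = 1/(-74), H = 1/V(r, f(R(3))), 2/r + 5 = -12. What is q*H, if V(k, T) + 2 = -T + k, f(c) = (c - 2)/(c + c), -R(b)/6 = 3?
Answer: 153/30266 ≈ 0.0050552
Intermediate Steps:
r = -2/17 (r = 2/(-5 - 12) = 2/(-17) = 2*(-1/17) = -2/17 ≈ -0.11765)
R(b) = -18 (R(b) = -6*3 = -18)
f(c) = (-2 + c)/(2*c) (f(c) = (-2 + c)/((2*c)) = (-2 + c)*(1/(2*c)) = (-2 + c)/(2*c))
V(k, T) = -2 + k - T (V(k, T) = -2 + (-T + k) = -2 + (k - T) = -2 + k - T)
H = -153/409 (H = 1/(-2 - 2/17 - (-2 - 18)/(2*(-18))) = 1/(-2 - 2/17 - (-1)*(-20)/(2*18)) = 1/(-2 - 2/17 - 1*5/9) = 1/(-2 - 2/17 - 5/9) = 1/(-409/153) = -153/409 ≈ -0.37408)
q = -1/74 ≈ -0.013514
q*H = -1/74*(-153/409) = 153/30266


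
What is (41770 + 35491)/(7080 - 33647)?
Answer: -77261/26567 ≈ -2.9082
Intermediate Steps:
(41770 + 35491)/(7080 - 33647) = 77261/(-26567) = 77261*(-1/26567) = -77261/26567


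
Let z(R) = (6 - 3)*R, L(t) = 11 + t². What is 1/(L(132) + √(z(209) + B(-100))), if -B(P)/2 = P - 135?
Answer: 17435/303978128 - √1097/303978128 ≈ 5.7247e-5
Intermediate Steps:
B(P) = 270 - 2*P (B(P) = -2*(P - 135) = -2*(-135 + P) = 270 - 2*P)
z(R) = 3*R
1/(L(132) + √(z(209) + B(-100))) = 1/((11 + 132²) + √(3*209 + (270 - 2*(-100)))) = 1/((11 + 17424) + √(627 + (270 + 200))) = 1/(17435 + √(627 + 470)) = 1/(17435 + √1097)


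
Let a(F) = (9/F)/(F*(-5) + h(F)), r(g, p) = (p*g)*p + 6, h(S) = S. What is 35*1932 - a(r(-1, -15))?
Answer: 1441387921/21316 ≈ 67620.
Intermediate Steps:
r(g, p) = 6 + g*p² (r(g, p) = (g*p)*p + 6 = g*p² + 6 = 6 + g*p²)
a(F) = -9/(4*F²) (a(F) = (9/F)/(F*(-5) + F) = (9/F)/(-5*F + F) = (9/F)/((-4*F)) = (-1/(4*F))*(9/F) = -9/(4*F²))
35*1932 - a(r(-1, -15)) = 35*1932 - (-9)/(4*(6 - 1*(-15)²)²) = 67620 - (-9)/(4*(6 - 1*225)²) = 67620 - (-9)/(4*(6 - 225)²) = 67620 - (-9)/(4*(-219)²) = 67620 - (-9)/(4*47961) = 67620 - 1*(-1/21316) = 67620 + 1/21316 = 1441387921/21316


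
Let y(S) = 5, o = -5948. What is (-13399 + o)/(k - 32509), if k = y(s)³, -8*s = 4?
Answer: 19347/32384 ≈ 0.59742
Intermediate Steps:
s = -½ (s = -⅛*4 = -½ ≈ -0.50000)
k = 125 (k = 5³ = 125)
(-13399 + o)/(k - 32509) = (-13399 - 5948)/(125 - 32509) = -19347/(-32384) = -19347*(-1/32384) = 19347/32384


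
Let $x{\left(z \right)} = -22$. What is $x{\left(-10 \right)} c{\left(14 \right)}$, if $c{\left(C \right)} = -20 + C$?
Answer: $132$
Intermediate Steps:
$x{\left(-10 \right)} c{\left(14 \right)} = - 22 \left(-20 + 14\right) = \left(-22\right) \left(-6\right) = 132$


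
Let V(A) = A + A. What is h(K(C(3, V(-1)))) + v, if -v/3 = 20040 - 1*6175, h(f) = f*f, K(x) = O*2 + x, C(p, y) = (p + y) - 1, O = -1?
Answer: -41591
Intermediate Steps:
V(A) = 2*A
C(p, y) = -1 + p + y
K(x) = -2 + x (K(x) = -1*2 + x = -2 + x)
h(f) = f**2
v = -41595 (v = -3*(20040 - 1*6175) = -3*(20040 - 6175) = -3*13865 = -41595)
h(K(C(3, V(-1)))) + v = (-2 + (-1 + 3 + 2*(-1)))**2 - 41595 = (-2 + (-1 + 3 - 2))**2 - 41595 = (-2 + 0)**2 - 41595 = (-2)**2 - 41595 = 4 - 41595 = -41591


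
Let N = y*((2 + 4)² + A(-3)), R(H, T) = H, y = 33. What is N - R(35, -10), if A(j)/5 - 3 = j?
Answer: 1153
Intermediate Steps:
A(j) = 15 + 5*j
N = 1188 (N = 33*((2 + 4)² + (15 + 5*(-3))) = 33*(6² + (15 - 15)) = 33*(36 + 0) = 33*36 = 1188)
N - R(35, -10) = 1188 - 1*35 = 1188 - 35 = 1153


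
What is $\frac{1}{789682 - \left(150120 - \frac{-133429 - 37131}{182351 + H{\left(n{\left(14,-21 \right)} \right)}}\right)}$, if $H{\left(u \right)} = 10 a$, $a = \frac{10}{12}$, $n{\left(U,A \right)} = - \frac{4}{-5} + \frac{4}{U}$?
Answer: $\frac{273539}{174944894078} \approx 1.5636 \cdot 10^{-6}$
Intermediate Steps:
$n{\left(U,A \right)} = \frac{4}{5} + \frac{4}{U}$ ($n{\left(U,A \right)} = \left(-4\right) \left(- \frac{1}{5}\right) + \frac{4}{U} = \frac{4}{5} + \frac{4}{U}$)
$a = \frac{5}{6}$ ($a = 10 \cdot \frac{1}{12} = \frac{5}{6} \approx 0.83333$)
$H{\left(u \right)} = \frac{25}{3}$ ($H{\left(u \right)} = 10 \cdot \frac{5}{6} = \frac{25}{3}$)
$\frac{1}{789682 - \left(150120 - \frac{-133429 - 37131}{182351 + H{\left(n{\left(14,-21 \right)} \right)}}\right)} = \frac{1}{789682 - \left(150120 - \frac{-133429 - 37131}{182351 + \frac{25}{3}}\right)} = \frac{1}{789682 - \left(150120 + \frac{170560}{\frac{547078}{3}}\right)} = \frac{1}{789682 - \frac{41063930520}{273539}} = \frac{1}{\frac{174944894078}{273539}} = \frac{273539}{174944894078}$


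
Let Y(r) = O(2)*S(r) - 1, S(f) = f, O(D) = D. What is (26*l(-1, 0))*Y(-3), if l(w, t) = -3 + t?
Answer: 546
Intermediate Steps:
Y(r) = -1 + 2*r (Y(r) = 2*r - 1 = -1 + 2*r)
(26*l(-1, 0))*Y(-3) = (26*(-3 + 0))*(-1 + 2*(-3)) = (26*(-3))*(-1 - 6) = -78*(-7) = 546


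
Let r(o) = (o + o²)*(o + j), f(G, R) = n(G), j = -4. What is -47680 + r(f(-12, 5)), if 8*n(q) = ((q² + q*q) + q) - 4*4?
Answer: -133205/8 ≈ -16651.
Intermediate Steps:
n(q) = -2 + q²/4 + q/8 (n(q) = (((q² + q*q) + q) - 4*4)/8 = (((q² + q²) + q) - 16)/8 = ((2*q² + q) - 16)/8 = ((q + 2*q²) - 16)/8 = (-16 + q + 2*q²)/8 = -2 + q²/4 + q/8)
f(G, R) = -2 + G²/4 + G/8
r(o) = (-4 + o)*(o + o²) (r(o) = (o + o²)*(o - 4) = (o + o²)*(-4 + o) = (-4 + o)*(o + o²))
-47680 + r(f(-12, 5)) = -47680 + (-2 + (¼)*(-12)² + (⅛)*(-12))*(-4 + (-2 + (¼)*(-12)² + (⅛)*(-12))² - 3*(-2 + (¼)*(-12)² + (⅛)*(-12))) = -47680 + (-2 + (¼)*144 - 3/2)*(-4 + (-2 + (¼)*144 - 3/2)² - 3*(-2 + (¼)*144 - 3/2)) = -47680 + (-2 + 36 - 3/2)*(-4 + (-2 + 36 - 3/2)² - 3*(-2 + 36 - 3/2)) = -47680 + 65*(-4 + (65/2)² - 3*65/2)/2 = -47680 + 65*(-4 + 4225/4 - 195/2)/2 = -47680 + (65/2)*(3819/4) = -47680 + 248235/8 = -133205/8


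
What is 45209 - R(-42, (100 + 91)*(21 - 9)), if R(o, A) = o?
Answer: 45251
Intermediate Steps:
45209 - R(-42, (100 + 91)*(21 - 9)) = 45209 - 1*(-42) = 45209 + 42 = 45251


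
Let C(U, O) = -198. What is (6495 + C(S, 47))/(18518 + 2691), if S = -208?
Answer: 6297/21209 ≈ 0.29690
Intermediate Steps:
(6495 + C(S, 47))/(18518 + 2691) = (6495 - 198)/(18518 + 2691) = 6297/21209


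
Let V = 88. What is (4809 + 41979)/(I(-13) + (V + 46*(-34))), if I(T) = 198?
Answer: -7798/213 ≈ -36.610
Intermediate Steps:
(4809 + 41979)/(I(-13) + (V + 46*(-34))) = (4809 + 41979)/(198 + (88 + 46*(-34))) = 46788/(198 + (88 - 1564)) = 46788/(198 - 1476) = 46788/(-1278) = 46788*(-1/1278) = -7798/213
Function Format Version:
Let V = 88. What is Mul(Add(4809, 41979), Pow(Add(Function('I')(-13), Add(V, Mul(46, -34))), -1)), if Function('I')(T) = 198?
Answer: Rational(-7798, 213) ≈ -36.610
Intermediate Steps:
Mul(Add(4809, 41979), Pow(Add(Function('I')(-13), Add(V, Mul(46, -34))), -1)) = Mul(Add(4809, 41979), Pow(Add(198, Add(88, Mul(46, -34))), -1)) = Mul(46788, Pow(Add(198, Add(88, -1564)), -1)) = Mul(46788, Pow(Add(198, -1476), -1)) = Mul(46788, Pow(-1278, -1)) = Mul(46788, Rational(-1, 1278)) = Rational(-7798, 213)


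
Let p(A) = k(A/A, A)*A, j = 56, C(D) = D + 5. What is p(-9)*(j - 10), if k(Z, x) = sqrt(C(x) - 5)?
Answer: -1242*I ≈ -1242.0*I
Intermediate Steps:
C(D) = 5 + D
k(Z, x) = sqrt(x) (k(Z, x) = sqrt((5 + x) - 5) = sqrt(x))
p(A) = A**(3/2) (p(A) = sqrt(A)*A = A**(3/2))
p(-9)*(j - 10) = (-9)**(3/2)*(56 - 10) = -27*I*46 = -1242*I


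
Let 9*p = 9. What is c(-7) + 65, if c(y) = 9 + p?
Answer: 75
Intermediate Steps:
p = 1 (p = (⅑)*9 = 1)
c(y) = 10 (c(y) = 9 + 1 = 10)
c(-7) + 65 = 10 + 65 = 75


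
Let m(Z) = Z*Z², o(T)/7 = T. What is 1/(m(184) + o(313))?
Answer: 1/6231695 ≈ 1.6047e-7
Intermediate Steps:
o(T) = 7*T
m(Z) = Z³
1/(m(184) + o(313)) = 1/(184³ + 7*313) = 1/(6229504 + 2191) = 1/6231695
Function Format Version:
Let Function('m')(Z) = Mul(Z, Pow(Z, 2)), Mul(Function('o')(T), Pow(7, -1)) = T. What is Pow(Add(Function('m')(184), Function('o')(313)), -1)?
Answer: Rational(1, 6231695) ≈ 1.6047e-7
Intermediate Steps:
Function('o')(T) = Mul(7, T)
Function('m')(Z) = Pow(Z, 3)
Pow(Add(Function('m')(184), Function('o')(313)), -1) = Pow(Add(Pow(184, 3), Mul(7, 313)), -1) = Pow(Add(6229504, 2191), -1) = Pow(6231695, -1) = Rational(1, 6231695)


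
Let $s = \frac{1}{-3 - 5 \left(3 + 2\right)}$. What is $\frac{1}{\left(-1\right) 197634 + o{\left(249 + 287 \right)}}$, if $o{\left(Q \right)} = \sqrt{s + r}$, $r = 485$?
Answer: $- \frac{5533752}{1093657529189} - \frac{2 \sqrt{95053}}{1093657529189} \approx -5.0604 \cdot 10^{-6}$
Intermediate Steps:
$s = - \frac{1}{28}$ ($s = \frac{1}{-3 - 25} = \frac{1}{-28} = - \frac{1}{28} \approx -0.035714$)
$o{\left(Q \right)} = \frac{\sqrt{95053}}{14}$ ($o{\left(Q \right)} = \sqrt{- \frac{1}{28} + 485} = \sqrt{\frac{13579}{28}} = \frac{\sqrt{95053}}{14}$)
$\frac{1}{\left(-1\right) 197634 + o{\left(249 + 287 \right)}} = \frac{1}{\left(-1\right) 197634 + \frac{\sqrt{95053}}{14}} = \frac{1}{-197634 + \frac{\sqrt{95053}}{14}}$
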